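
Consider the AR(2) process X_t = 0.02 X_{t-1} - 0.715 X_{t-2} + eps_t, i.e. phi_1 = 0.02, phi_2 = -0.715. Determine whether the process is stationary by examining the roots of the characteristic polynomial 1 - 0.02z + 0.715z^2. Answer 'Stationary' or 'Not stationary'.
\text{Stationary}

The AR(p) characteristic polynomial is P(z) = 1 - 0.02z + 0.715z^2.
Stationarity requires all roots to lie outside the unit circle, i.e. |z| > 1 for every root.
Set 1 + (-0.02) z + (0.715) z^2 = 0, i.e. a z^2 + b z + c = 0 with a = 0.715, b = -0.02, c = 1.
Discriminant D = b^2 - 4ac = (-0.02)^2 - 4*(0.715)*1 = 0.0004 - (2.86) = -2.8596.
D < 0, so the roots are the complex-conjugate pair z = (-b +/- i sqrt(-D)) / (2a) = 0.014 +/- 1.1825i.
For a conjugate pair |z|^2 = z * conj(z) = (product of roots) = c/a = 1/(0.715) = 1.398601, so |z| = sqrt(1.398601) = 1.1826 for both roots.
Moduli of all roots: 1.1826, 1.1826.
All moduli strictly greater than 1? Yes.
Verdict: Stationary.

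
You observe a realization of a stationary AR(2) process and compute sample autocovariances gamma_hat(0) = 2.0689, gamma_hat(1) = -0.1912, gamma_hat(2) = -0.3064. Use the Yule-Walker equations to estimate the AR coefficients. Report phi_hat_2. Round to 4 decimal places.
\hat\phi_{2} = -0.1580

The Yule-Walker equations for an AR(p) process read, in matrix form,
  Gamma_p phi = r_p,   with   (Gamma_p)_{ij} = gamma(|i - j|),
                       (r_p)_i = gamma(i),   i,j = 1..p.
Substitute the sample gammas (Toeplitz matrix and right-hand side of size 2):
  Gamma_p = [[2.0689, -0.1912], [-0.1912, 2.0689]]
  r_p     = [-0.1912, -0.3064]
Written out:
  2.0689 phi_1 - 0.1912 phi_2 = -0.1912
  -0.1912 phi_1 + 2.0689 phi_2 = -0.3064
Solve by Cramer's rule:
  det = gamma(0)^2 - gamma(1)^2 = (2.0689)^2 - (-0.1912)^2 = 4.28034721 - 0.03655744 = 4.24378977
  phi_hat_1 = [gamma(1) gamma(0) - gamma(1) gamma(2)] / det = [(-0.1912)(2.0689) - (-0.1912)(-0.3064)] / 4.24378977 = -0.45415736 / 4.24378977 = -0.107
  phi_hat_2 = [gamma(0) gamma(2) - gamma(1)^2] / det = [(2.0689)(-0.3064) - (-0.1912)^2] / 4.24378977 = -0.6704684 / 4.24378977 = -0.158
So phi_hat = [-0.1070, -0.1580].
Therefore phi_hat_2 = -0.1580.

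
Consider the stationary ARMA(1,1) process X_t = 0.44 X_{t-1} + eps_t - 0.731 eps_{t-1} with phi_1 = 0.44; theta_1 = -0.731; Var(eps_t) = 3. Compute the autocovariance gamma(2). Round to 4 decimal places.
\gamma(2) = -0.3231

Multiply the model equation by X_{t-k} and take expectations. With theta_0 = psi_0 = 1 and psi_j the MA(infinity) weights, this gives
  gamma(k) - sum_i phi_i gamma(k-i) = c_k,
  c_k = sigma^2 * sum_{j=k..q} theta_j psi_{j-k}   (c_k = 0 for k > q),
using gamma(-m) = gamma(m).
psi-weights needed (psi_j = theta_j + sum_i phi_i psi_{j-i}):
  psi_1 = theta_1 + phi_1 = -0.731 + (0.44) = -0.291
Right-hand sides:
  c_0 = sigma^2 (1 + theta_1 psi_1) = 3 * (1 + (-0.731)(-0.291)) = 3 * 1.212721 = 3.638163
  c_1 = sigma^2 theta_1 = 3 * (-0.731) = -2.193
  c_2 = 0
Equations for k = 0 and k = 1 (AR order 1):
  gamma(0) = phi_1 gamma(1) + c_0
  gamma(1) = phi_1 gamma(0) + c_1
Substituting the second into the first: gamma(0) (1 - phi_1^2) = c_0 + phi_1 c_1, so
  gamma(0) = (c_0 + phi_1 c_1) / (1 - phi_1^2) = (3.638163 + (0.44)(-2.193)) / (1 - (0.44)^2) = 2.673243 / 0.8064 = 3.315033.
  gamma(1) = phi_1 gamma(0) + c_1 = (0.44)(3.315033) + (-2.193) = -0.734385.
For k = 2 (> q): gamma(2) = phi_1 gamma(1) = (0.44)(-0.734385) = -0.32313.
Therefore gamma(2) = -0.3231 (to 4 decimal places).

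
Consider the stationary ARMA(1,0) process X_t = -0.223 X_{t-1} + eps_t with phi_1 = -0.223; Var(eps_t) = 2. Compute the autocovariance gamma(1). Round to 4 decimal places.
\gamma(1) = -0.4693

Multiply the model equation by X_{t-k} and take expectations. With theta_0 = psi_0 = 1 and psi_j the MA(infinity) weights, this gives
  gamma(k) - sum_i phi_i gamma(k-i) = c_k,
  c_k = sigma^2 * sum_{j=k..q} theta_j psi_{j-k}   (c_k = 0 for k > q),
using gamma(-m) = gamma(m).
Pure AR (q = 0): c_0 = sigma^2 = 2, c_k = 0 for k >= 1.
Equations for k = 0 and k = 1 (AR order 1):
  gamma(0) = phi_1 gamma(1) + c_0
  gamma(1) = phi_1 gamma(0) + c_1
Substituting the second into the first: gamma(0) (1 - phi_1^2) = c_0 + phi_1 c_1, so
  gamma(0) = c_0 / (1 - phi_1^2) = 2 / (1 - (-0.223)^2) = 2 / 0.950271 = 2.104663.
  gamma(1) = phi_1 gamma(0) = (-0.223)(2.104663) = -0.46934.
Therefore gamma(1) = -0.4693 (to 4 decimal places).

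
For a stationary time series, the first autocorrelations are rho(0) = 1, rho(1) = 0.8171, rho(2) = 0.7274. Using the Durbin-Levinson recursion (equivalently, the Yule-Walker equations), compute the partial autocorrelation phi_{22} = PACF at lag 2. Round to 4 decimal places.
\phi_{22} = 0.1798

The PACF at lag k is phi_{kk}, the last component of the solution
to the Yule-Walker system G_k phi = r_k where
  (G_k)_{ij} = rho(|i - j|), (r_k)_i = rho(i), i,j = 1..k.
Equivalently, Durbin-Levinson gives phi_{kk} iteratively:
  phi_{11} = rho(1)
  phi_{kk} = [rho(k) - sum_{j=1..k-1} phi_{k-1,j} rho(k-j)]
            / [1 - sum_{j=1..k-1} phi_{k-1,j} rho(j)],
  phi_{k,j} = phi_{k-1,j} - phi_{kk} phi_{k-1,k-j},  j = 1..k-1.
Step k = 1:
  phi_11 = rho(1) = 0.8171.
Step k = 2:
  phi_22 = [rho(2) - phi_11 rho(1)] / [1 - phi_11 rho(1)] = [0.7274 - (0.8171)(0.8171)] / [1 - (0.8171)(0.8171)]
         = 0.05974759 / 0.33234759 = 0.1798.
Therefore phi_{22} = 0.1798.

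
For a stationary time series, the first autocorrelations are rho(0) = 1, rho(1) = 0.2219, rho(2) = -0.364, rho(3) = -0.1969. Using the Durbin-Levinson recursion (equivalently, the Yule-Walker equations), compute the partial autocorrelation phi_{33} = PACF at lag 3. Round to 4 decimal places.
\phi_{33} = 0.0200

The PACF at lag k is phi_{kk}, the last component of the solution
to the Yule-Walker system G_k phi = r_k where
  (G_k)_{ij} = rho(|i - j|), (r_k)_i = rho(i), i,j = 1..k.
Equivalently, Durbin-Levinson gives phi_{kk} iteratively:
  phi_{11} = rho(1)
  phi_{kk} = [rho(k) - sum_{j=1..k-1} phi_{k-1,j} rho(k-j)]
            / [1 - sum_{j=1..k-1} phi_{k-1,j} rho(j)],
  phi_{k,j} = phi_{k-1,j} - phi_{kk} phi_{k-1,k-j},  j = 1..k-1.
Step k = 1:
  phi_11 = rho(1) = 0.2219.
Step k = 2:
  phi_22 = [rho(2) - phi_11 rho(1)] / [1 - phi_11 rho(1)] = [-0.364 - (0.2219)(0.2219)] / [1 - (0.2219)(0.2219)]
         = -0.41323961 / 0.95076039 = -0.434641.
  Update: phi_21 = phi_11 - phi_22 phi_11 = 0.2219 - (-0.434641)(0.2219) = 0.318347.
Step k = 3:
  phi_33 = [rho(3) - phi_21 rho(2) - phi_22 rho(1)] / [1 - phi_21 rho(1) - phi_22 rho(2)]
    numerator   = -0.1969 - (0.318347)(-0.364) - (-0.434641)(0.2219) = 0.01542514
    denominator = 1 - (0.318347)(0.2219) - (-0.434641)(-0.364) = 0.77114944
  phi_33 = 0.01542514 / 0.77114944 = 0.02.
Therefore phi_{33} = 0.0200.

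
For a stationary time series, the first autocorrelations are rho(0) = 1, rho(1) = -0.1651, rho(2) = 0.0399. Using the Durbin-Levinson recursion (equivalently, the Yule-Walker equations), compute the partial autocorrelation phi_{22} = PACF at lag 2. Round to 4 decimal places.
\phi_{22} = 0.0130

The PACF at lag k is phi_{kk}, the last component of the solution
to the Yule-Walker system G_k phi = r_k where
  (G_k)_{ij} = rho(|i - j|), (r_k)_i = rho(i), i,j = 1..k.
Equivalently, Durbin-Levinson gives phi_{kk} iteratively:
  phi_{11} = rho(1)
  phi_{kk} = [rho(k) - sum_{j=1..k-1} phi_{k-1,j} rho(k-j)]
            / [1 - sum_{j=1..k-1} phi_{k-1,j} rho(j)],
  phi_{k,j} = phi_{k-1,j} - phi_{kk} phi_{k-1,k-j},  j = 1..k-1.
Step k = 1:
  phi_11 = rho(1) = -0.1651.
Step k = 2:
  phi_22 = [rho(2) - phi_11 rho(1)] / [1 - phi_11 rho(1)] = [0.0399 - (-0.1651)(-0.1651)] / [1 - (-0.1651)(-0.1651)]
         = 0.01264199 / 0.97274199 = 0.013.
Therefore phi_{22} = 0.0130.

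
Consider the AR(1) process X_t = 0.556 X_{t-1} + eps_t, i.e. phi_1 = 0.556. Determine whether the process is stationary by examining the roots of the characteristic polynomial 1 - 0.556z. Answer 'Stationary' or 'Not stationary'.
\text{Stationary}

The AR(p) characteristic polynomial is P(z) = 1 - 0.556z.
Stationarity requires all roots to lie outside the unit circle, i.e. |z| > 1 for every root.
This is linear in z: 1 + (-0.556) z = 0  =>  z = -1/(-0.556) = 1.798561,  |z| = 1.798561.
Moduli of all roots: 1.7986.
All moduli strictly greater than 1? Yes.
Verdict: Stationary.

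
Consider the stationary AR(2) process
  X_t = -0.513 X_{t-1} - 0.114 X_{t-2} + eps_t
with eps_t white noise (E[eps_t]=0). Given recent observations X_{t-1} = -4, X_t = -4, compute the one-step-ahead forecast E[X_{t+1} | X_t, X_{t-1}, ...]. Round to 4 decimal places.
E[X_{t+1} \mid \mathcal F_t] = 2.5080

For an AR(p) model X_t = c + sum_i phi_i X_{t-i} + eps_t, the
one-step-ahead conditional mean is
  E[X_{t+1} | X_t, ...] = c + sum_i phi_i X_{t+1-i}.
Substitute known values:
  E[X_{t+1} | ...] = (-0.513) * (-4) + (-0.114) * (-4)
                   = 2.5080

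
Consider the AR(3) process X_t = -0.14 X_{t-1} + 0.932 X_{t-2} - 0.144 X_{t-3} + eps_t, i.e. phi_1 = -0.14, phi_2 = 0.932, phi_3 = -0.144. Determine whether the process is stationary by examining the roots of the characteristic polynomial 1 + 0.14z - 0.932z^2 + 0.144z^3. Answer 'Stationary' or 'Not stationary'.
\text{Not stationary}

The AR(p) characteristic polynomial is P(z) = 1 + 0.14z - 0.932z^2 + 0.144z^3.
Stationarity requires all roots to lie outside the unit circle, i.e. |z| > 1 for every root.
Degree 3: look for a simple real root z0 first, then factor out (1 - z/z0) and solve the remaining quadratic.
Testing z0 = 1.25: P(1.25) = 1 + (0.14)(1.25) + (-0.932)(1.25)^2 + (0.144)(1.25)^3
  = 1 + (0.175) + (-1.45625) + (0.28125) = 0.  So z_0 = 1.25 is a root, |z_0| = 1.25.
Divide out the factor (1 - 0.8 z) = (1 - z/z0) (since 1/z0 = 0.8):
  P(z) = (1 - 0.8 z)(1 + (0.94) z + (-0.18) z^2)
  [check: z-coef 0.94 - (0.8) = 0.14; z^2-coef -0.18 - (0.8)(0.94) = -0.932; z^3-coef -(0.8)(-0.18) = 0.144.]
Remaining roots from the quadratic factor 1 + (0.94) z + (-0.18) z^2:
  Set 1 + (0.94) z + (-0.18) z^2 = 0, i.e. a z^2 + b z + c = 0 with a = -0.18, b = 0.94, c = 1.
  Discriminant D = b^2 - 4ac = (0.94)^2 - 4*(-0.18)*1 = 0.8836 - (-0.72) = 1.6036.
  D >= 0, so the roots are real: z = (-b +/- sqrt(D)) / (2a) = (-0.94 +/- 1.266333) / (-0.36).
    z_1 = (-0.94 + 1.266333) / (-0.36) = -0.9065,   |z_1| = 0.9065.
    z_2 = (-0.94 - 1.266333) / (-0.36) = 6.1287,   |z_2| = 6.1287.
Moduli of all roots: 1.2500, 0.9065, 6.1287.
All moduli strictly greater than 1? No.
Verdict: Not stationary.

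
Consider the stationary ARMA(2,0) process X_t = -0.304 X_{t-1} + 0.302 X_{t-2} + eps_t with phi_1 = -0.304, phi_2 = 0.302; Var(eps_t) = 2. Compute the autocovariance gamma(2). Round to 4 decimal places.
\gamma(2) = 1.1798

Multiply the model equation by X_{t-k} and take expectations. With theta_0 = psi_0 = 1 and psi_j the MA(infinity) weights, this gives
  gamma(k) - sum_i phi_i gamma(k-i) = c_k,
  c_k = sigma^2 * sum_{j=k..q} theta_j psi_{j-k}   (c_k = 0 for k > q),
using gamma(-m) = gamma(m).
Pure AR (q = 0): c_0 = sigma^2 = 2, c_k = 0 for k >= 1.
Equations for k = 0, 1, 2 (AR order 2, c_2 = 0):
  (E0) gamma(0) = phi_1 gamma(1) + phi_2 gamma(2) + c_0
  (E1) gamma(1) = phi_1 gamma(0) + phi_2 gamma(1) + c_1
  (E2) gamma(2) = phi_1 gamma(1) + phi_2 gamma(0)
From (E1): gamma(1) = A gamma(0) + B with
  A = phi_1 / (1 - phi_2) = -0.304 / 0.698 = -0.43553,   B = c_1 / (1 - phi_2) = 0 / 0.698 = 0.
Insert (E2) into (E0): gamma(0) (1 - phi_2^2) = phi_1 (1 + phi_2) gamma(1) + c_0.
  phi_1 (1 + phi_2) = (-0.304)(1.302) = -0.395808,   1 - phi_2^2 = 0.908796.
Replace gamma(1) by A gamma(0) + B and collect gamma(0):
  gamma(0) [0.908796 - (-0.395808)(-0.43553)] = c_0 = 2
  gamma(0) * 0.73641 = 2
  gamma(0) = 2 / 0.73641 = 2.715879.
  gamma(1) = A gamma(0) = (-0.43553)(2.715879) = -1.182847.
  gamma(2) = phi_1 gamma(1) + phi_2 gamma(0) = (-0.304)(-1.182847) + (0.302)(2.715879) = 1.179781.
Therefore gamma(2) = 1.1798 (to 4 decimal places).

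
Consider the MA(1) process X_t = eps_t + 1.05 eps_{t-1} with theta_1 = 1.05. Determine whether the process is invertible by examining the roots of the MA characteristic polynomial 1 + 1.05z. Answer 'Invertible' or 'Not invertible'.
\text{Not invertible}

The MA(q) characteristic polynomial is P(z) = 1 + 1.05z.
Invertibility requires all roots to lie outside the unit circle, i.e. |z| > 1 for every root.
This is linear in z: 1 + (1.05) z = 0  =>  z = -1/(1.05) = -0.952381,  |z| = 0.952381.
Moduli of all roots: 0.9524.
All moduli strictly greater than 1? No.
Verdict: Not invertible.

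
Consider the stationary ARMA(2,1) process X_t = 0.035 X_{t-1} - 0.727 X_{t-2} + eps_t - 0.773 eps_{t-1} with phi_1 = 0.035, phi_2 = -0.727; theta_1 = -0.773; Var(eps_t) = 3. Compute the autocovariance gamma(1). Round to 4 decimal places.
\gamma(1) = -1.1407

Multiply the model equation by X_{t-k} and take expectations. With theta_0 = psi_0 = 1 and psi_j the MA(infinity) weights, this gives
  gamma(k) - sum_i phi_i gamma(k-i) = c_k,
  c_k = sigma^2 * sum_{j=k..q} theta_j psi_{j-k}   (c_k = 0 for k > q),
using gamma(-m) = gamma(m).
psi-weights needed (psi_j = theta_j + sum_i phi_i psi_{j-i}):
  psi_1 = theta_1 + phi_1 = -0.773 + (0.035) = -0.738
Right-hand sides:
  c_0 = sigma^2 (1 + theta_1 psi_1) = 3 * (1 + (-0.773)(-0.738)) = 3 * 1.570474 = 4.711422
  c_1 = sigma^2 theta_1 = 3 * (-0.773) = -2.319
  c_2 = 0
Equations for k = 0, 1, 2 (AR order 2, c_2 = 0):
  (E0) gamma(0) = phi_1 gamma(1) + phi_2 gamma(2) + c_0
  (E1) gamma(1) = phi_1 gamma(0) + phi_2 gamma(1) + c_1
  (E2) gamma(2) = phi_1 gamma(1) + phi_2 gamma(0)
From (E1): gamma(1) = A gamma(0) + B with
  A = phi_1 / (1 - phi_2) = 0.035 / 1.727 = 0.020266,   B = c_1 / (1 - phi_2) = -2.319 / 1.727 = -1.342791.
Insert (E2) into (E0): gamma(0) (1 - phi_2^2) = phi_1 (1 + phi_2) gamma(1) + c_0.
  phi_1 (1 + phi_2) = (0.035)(0.273) = 0.009555,   1 - phi_2^2 = 0.471471.
Replace gamma(1) by A gamma(0) + B and collect gamma(0):
  gamma(0) [0.471471 - (0.009555)(0.020266)] = (0.009555)(-1.342791) + 4.711422
  gamma(0) * 0.471277 = 4.698592
  gamma(0) = 4.698592 / 0.471277 = 9.969907.
  gamma(1) = A gamma(0) + B = (0.020266)(9.969907) + (-1.342791) = -1.140737.
Therefore gamma(1) = -1.1407 (to 4 decimal places).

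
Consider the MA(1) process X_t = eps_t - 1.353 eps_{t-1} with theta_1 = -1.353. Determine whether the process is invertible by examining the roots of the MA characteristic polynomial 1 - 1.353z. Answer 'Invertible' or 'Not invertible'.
\text{Not invertible}

The MA(q) characteristic polynomial is P(z) = 1 - 1.353z.
Invertibility requires all roots to lie outside the unit circle, i.e. |z| > 1 for every root.
This is linear in z: 1 + (-1.353) z = 0  =>  z = -1/(-1.353) = 0.739098,  |z| = 0.739098.
Moduli of all roots: 0.7391.
All moduli strictly greater than 1? No.
Verdict: Not invertible.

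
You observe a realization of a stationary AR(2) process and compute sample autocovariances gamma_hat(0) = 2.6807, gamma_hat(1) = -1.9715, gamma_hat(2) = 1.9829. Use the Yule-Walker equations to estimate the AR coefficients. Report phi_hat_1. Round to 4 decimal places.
\hat\phi_{1} = -0.4170

The Yule-Walker equations for an AR(p) process read, in matrix form,
  Gamma_p phi = r_p,   with   (Gamma_p)_{ij} = gamma(|i - j|),
                       (r_p)_i = gamma(i),   i,j = 1..p.
Substitute the sample gammas (Toeplitz matrix and right-hand side of size 2):
  Gamma_p = [[2.6807, -1.9715], [-1.9715, 2.6807]]
  r_p     = [-1.9715, 1.9829]
Written out:
  2.6807 phi_1 - 1.9715 phi_2 = -1.9715
  -1.9715 phi_1 + 2.6807 phi_2 = 1.9829
Solve by Cramer's rule:
  det = gamma(0)^2 - gamma(1)^2 = (2.6807)^2 - (-1.9715)^2 = 7.18615249 - 3.88681225 = 3.29934024
  phi_hat_1 = [gamma(1) gamma(0) - gamma(1) gamma(2)] / det = [(-1.9715)(2.6807) - (-1.9715)(1.9829)] / 3.29934024 = -1.3757127 / 3.29934024 = -0.417
  phi_hat_2 = [gamma(0) gamma(2) - gamma(1)^2] / det = [(2.6807)(1.9829) - (-1.9715)^2] / 3.29934024 = 1.42874778 / 3.29934024 = 0.433
So phi_hat = [-0.4170, 0.4330].
Therefore phi_hat_1 = -0.4170.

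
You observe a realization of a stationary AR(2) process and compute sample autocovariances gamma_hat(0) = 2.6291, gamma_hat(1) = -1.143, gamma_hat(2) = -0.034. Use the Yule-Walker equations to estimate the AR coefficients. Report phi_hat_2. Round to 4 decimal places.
\hat\phi_{2} = -0.2490

The Yule-Walker equations for an AR(p) process read, in matrix form,
  Gamma_p phi = r_p,   with   (Gamma_p)_{ij} = gamma(|i - j|),
                       (r_p)_i = gamma(i),   i,j = 1..p.
Substitute the sample gammas (Toeplitz matrix and right-hand side of size 2):
  Gamma_p = [[2.6291, -1.143], [-1.143, 2.6291]]
  r_p     = [-1.143, -0.034]
Written out:
  2.6291 phi_1 - 1.143 phi_2 = -1.143
  -1.143 phi_1 + 2.6291 phi_2 = -0.034
Solve by Cramer's rule:
  det = gamma(0)^2 - gamma(1)^2 = (2.6291)^2 - (-1.143)^2 = 6.91216681 - 1.306449 = 5.60571781
  phi_hat_1 = [gamma(1) gamma(0) - gamma(1) gamma(2)] / det = [(-1.143)(2.6291) - (-1.143)(-0.034)] / 5.60571781 = -3.0439233 / 5.60571781 = -0.543
  phi_hat_2 = [gamma(0) gamma(2) - gamma(1)^2] / det = [(2.6291)(-0.034) - (-1.143)^2] / 5.60571781 = -1.3958384 / 5.60571781 = -0.249
So phi_hat = [-0.5430, -0.2490].
Therefore phi_hat_2 = -0.2490.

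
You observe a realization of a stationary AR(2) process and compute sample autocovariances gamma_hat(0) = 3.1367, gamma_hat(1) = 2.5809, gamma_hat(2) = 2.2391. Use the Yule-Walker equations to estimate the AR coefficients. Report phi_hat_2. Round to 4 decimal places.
\hat\phi_{2} = 0.1140

The Yule-Walker equations for an AR(p) process read, in matrix form,
  Gamma_p phi = r_p,   with   (Gamma_p)_{ij} = gamma(|i - j|),
                       (r_p)_i = gamma(i),   i,j = 1..p.
Substitute the sample gammas (Toeplitz matrix and right-hand side of size 2):
  Gamma_p = [[3.1367, 2.5809], [2.5809, 3.1367]]
  r_p     = [2.5809, 2.2391]
Written out:
  3.1367 phi_1 + 2.5809 phi_2 = 2.5809
  2.5809 phi_1 + 3.1367 phi_2 = 2.2391
Solve by Cramer's rule:
  det = gamma(0)^2 - gamma(1)^2 = (3.1367)^2 - (2.5809)^2 = 9.83888689 - 6.66104481 = 3.17784208
  phi_hat_1 = [gamma(1) gamma(0) - gamma(1) gamma(2)] / det = [(2.5809)(3.1367) - (2.5809)(2.2391)] / 3.17784208 = 2.31661584 / 3.17784208 = 0.729
  phi_hat_2 = [gamma(0) gamma(2) - gamma(1)^2] / det = [(3.1367)(2.2391) - (2.5809)^2] / 3.17784208 = 0.36234016 / 3.17784208 = 0.114
So phi_hat = [0.7290, 0.1140].
Therefore phi_hat_2 = 0.1140.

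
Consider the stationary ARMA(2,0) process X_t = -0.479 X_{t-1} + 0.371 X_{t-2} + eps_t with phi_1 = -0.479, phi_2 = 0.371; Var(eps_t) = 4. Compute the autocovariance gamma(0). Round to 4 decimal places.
\gamma(0) = 11.0419

Multiply the model equation by X_{t-k} and take expectations. With theta_0 = psi_0 = 1 and psi_j the MA(infinity) weights, this gives
  gamma(k) - sum_i phi_i gamma(k-i) = c_k,
  c_k = sigma^2 * sum_{j=k..q} theta_j psi_{j-k}   (c_k = 0 for k > q),
using gamma(-m) = gamma(m).
Pure AR (q = 0): c_0 = sigma^2 = 4, c_k = 0 for k >= 1.
Equations for k = 0, 1, 2 (AR order 2, c_2 = 0):
  (E0) gamma(0) = phi_1 gamma(1) + phi_2 gamma(2) + c_0
  (E1) gamma(1) = phi_1 gamma(0) + phi_2 gamma(1) + c_1
  (E2) gamma(2) = phi_1 gamma(1) + phi_2 gamma(0)
From (E1): gamma(1) = A gamma(0) + B with
  A = phi_1 / (1 - phi_2) = -0.479 / 0.629 = -0.761526,   B = c_1 / (1 - phi_2) = 0 / 0.629 = 0.
Insert (E2) into (E0): gamma(0) (1 - phi_2^2) = phi_1 (1 + phi_2) gamma(1) + c_0.
  phi_1 (1 + phi_2) = (-0.479)(1.371) = -0.656709,   1 - phi_2^2 = 0.862359.
Replace gamma(1) by A gamma(0) + B and collect gamma(0):
  gamma(0) [0.862359 - (-0.656709)(-0.761526)] = c_0 = 4
  gamma(0) * 0.362258 = 4
  gamma(0) = 4 / 0.362258 = 11.041858.
Therefore gamma(0) = 11.0419 (to 4 decimal places).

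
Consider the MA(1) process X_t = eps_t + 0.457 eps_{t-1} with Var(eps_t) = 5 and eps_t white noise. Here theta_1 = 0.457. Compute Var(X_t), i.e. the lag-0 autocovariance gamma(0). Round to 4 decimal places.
\gamma(0) = 6.0442

For an MA(q) process X_t = eps_t + sum_i theta_i eps_{t-i} with
Var(eps_t) = sigma^2, the variance is
  gamma(0) = sigma^2 * (1 + sum_i theta_i^2).
  sum_i theta_i^2 = (0.457)^2 = 0.208849.
  gamma(0) = 5 * (1 + 0.208849) = 5 * 1.208849 = 6.044245, which rounds to 6.0442.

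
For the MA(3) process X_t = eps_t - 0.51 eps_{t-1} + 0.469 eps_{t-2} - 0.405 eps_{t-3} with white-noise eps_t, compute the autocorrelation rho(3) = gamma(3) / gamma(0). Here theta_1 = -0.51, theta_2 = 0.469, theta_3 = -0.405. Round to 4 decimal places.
\rho(3) = -0.2463

For an MA(q) process with theta_0 = 1, the autocovariance is
  gamma(k) = sigma^2 * sum_{i=0..q-k} theta_i * theta_{i+k},
and rho(k) = gamma(k) / gamma(0). Sigma^2 cancels.
  numerator   = (1)*(-0.405) = -0.405.
  denominator = (1)^2 + (-0.51)^2 + (0.469)^2 + (-0.405)^2 = 1.644086.
  rho(3) = -0.405 / 1.644086 = -0.2463.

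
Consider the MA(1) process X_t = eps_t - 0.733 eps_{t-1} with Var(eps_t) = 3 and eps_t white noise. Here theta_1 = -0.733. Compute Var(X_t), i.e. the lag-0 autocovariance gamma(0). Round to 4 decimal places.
\gamma(0) = 4.6119

For an MA(q) process X_t = eps_t + sum_i theta_i eps_{t-i} with
Var(eps_t) = sigma^2, the variance is
  gamma(0) = sigma^2 * (1 + sum_i theta_i^2).
  sum_i theta_i^2 = (-0.733)^2 = 0.537289.
  gamma(0) = 3 * (1 + 0.537289) = 3 * 1.537289 = 4.611867, which rounds to 4.6119.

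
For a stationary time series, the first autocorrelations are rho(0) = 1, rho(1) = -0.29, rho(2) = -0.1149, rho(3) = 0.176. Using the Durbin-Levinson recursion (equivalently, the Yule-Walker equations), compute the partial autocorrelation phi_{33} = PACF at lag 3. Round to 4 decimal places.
\phi_{33} = 0.0830

The PACF at lag k is phi_{kk}, the last component of the solution
to the Yule-Walker system G_k phi = r_k where
  (G_k)_{ij} = rho(|i - j|), (r_k)_i = rho(i), i,j = 1..k.
Equivalently, Durbin-Levinson gives phi_{kk} iteratively:
  phi_{11} = rho(1)
  phi_{kk} = [rho(k) - sum_{j=1..k-1} phi_{k-1,j} rho(k-j)]
            / [1 - sum_{j=1..k-1} phi_{k-1,j} rho(j)],
  phi_{k,j} = phi_{k-1,j} - phi_{kk} phi_{k-1,k-j},  j = 1..k-1.
Step k = 1:
  phi_11 = rho(1) = -0.29.
Step k = 2:
  phi_22 = [rho(2) - phi_11 rho(1)] / [1 - phi_11 rho(1)] = [-0.1149 - (-0.29)(-0.29)] / [1 - (-0.29)(-0.29)]
         = -0.199 / 0.9159 = -0.217273.
  Update: phi_21 = phi_11 - phi_22 phi_11 = -0.29 - (-0.217273)(-0.29) = -0.353009.
Step k = 3:
  phi_33 = [rho(3) - phi_21 rho(2) - phi_22 rho(1)] / [1 - phi_21 rho(1) - phi_22 rho(2)]
    numerator   = 0.176 - (-0.353009)(-0.1149) - (-0.217273)(-0.29) = 0.0724302
    denominator = 1 - (-0.353009)(-0.29) - (-0.217273)(-0.1149) = 0.87266275
  phi_33 = 0.0724302 / 0.87266275 = 0.083.
Therefore phi_{33} = 0.0830.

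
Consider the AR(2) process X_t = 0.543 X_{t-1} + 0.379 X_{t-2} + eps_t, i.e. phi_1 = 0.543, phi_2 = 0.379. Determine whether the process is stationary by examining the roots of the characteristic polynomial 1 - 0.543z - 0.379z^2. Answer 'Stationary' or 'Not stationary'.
\text{Stationary}

The AR(p) characteristic polynomial is P(z) = 1 - 0.543z - 0.379z^2.
Stationarity requires all roots to lie outside the unit circle, i.e. |z| > 1 for every root.
Set 1 + (-0.543) z + (-0.379) z^2 = 0, i.e. a z^2 + b z + c = 0 with a = -0.379, b = -0.543, c = 1.
Discriminant D = b^2 - 4ac = (-0.543)^2 - 4*(-0.379)*1 = 0.294849 - (-1.516) = 1.810849.
D >= 0, so the roots are real: z = (-b +/- sqrt(D)) / (2a) = (0.543 +/- 1.345678) / (-0.758).
  z_1 = (0.543 + 1.345678) / (-0.758) = -2.4917,   |z_1| = 2.4917.
  z_2 = (0.543 - 1.345678) / (-0.758) = 1.0589,   |z_2| = 1.0589.
Moduli of all roots: 2.4917, 1.0589.
All moduli strictly greater than 1? Yes.
Verdict: Stationary.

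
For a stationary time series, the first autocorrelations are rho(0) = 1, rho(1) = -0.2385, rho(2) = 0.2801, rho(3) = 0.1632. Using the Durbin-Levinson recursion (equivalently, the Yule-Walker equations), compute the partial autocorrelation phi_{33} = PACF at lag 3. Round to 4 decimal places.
\phi_{33} = 0.3040

The PACF at lag k is phi_{kk}, the last component of the solution
to the Yule-Walker system G_k phi = r_k where
  (G_k)_{ij} = rho(|i - j|), (r_k)_i = rho(i), i,j = 1..k.
Equivalently, Durbin-Levinson gives phi_{kk} iteratively:
  phi_{11} = rho(1)
  phi_{kk} = [rho(k) - sum_{j=1..k-1} phi_{k-1,j} rho(k-j)]
            / [1 - sum_{j=1..k-1} phi_{k-1,j} rho(j)],
  phi_{k,j} = phi_{k-1,j} - phi_{kk} phi_{k-1,k-j},  j = 1..k-1.
Step k = 1:
  phi_11 = rho(1) = -0.2385.
Step k = 2:
  phi_22 = [rho(2) - phi_11 rho(1)] / [1 - phi_11 rho(1)] = [0.2801 - (-0.2385)(-0.2385)] / [1 - (-0.2385)(-0.2385)]
         = 0.22321775 / 0.94311775 = 0.236681.
  Update: phi_21 = phi_11 - phi_22 phi_11 = -0.2385 - (0.236681)(-0.2385) = -0.182052.
Step k = 3:
  phi_33 = [rho(3) - phi_21 rho(2) - phi_22 rho(1)] / [1 - phi_21 rho(1) - phi_22 rho(2)]
    numerator   = 0.1632 - (-0.182052)(0.2801) - (0.236681)(-0.2385) = 0.27064101
    denominator = 1 - (-0.182052)(-0.2385) - (0.236681)(0.2801) = 0.89028642
  phi_33 = 0.27064101 / 0.89028642 = 0.304.
Therefore phi_{33} = 0.3040.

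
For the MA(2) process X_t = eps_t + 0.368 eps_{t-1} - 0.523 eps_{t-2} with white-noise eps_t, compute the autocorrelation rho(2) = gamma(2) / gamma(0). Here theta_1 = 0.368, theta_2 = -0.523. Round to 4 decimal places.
\rho(2) = -0.3712

For an MA(q) process with theta_0 = 1, the autocovariance is
  gamma(k) = sigma^2 * sum_{i=0..q-k} theta_i * theta_{i+k},
and rho(k) = gamma(k) / gamma(0). Sigma^2 cancels.
  numerator   = (1)*(-0.523) = -0.523.
  denominator = (1)^2 + (0.368)^2 + (-0.523)^2 = 1.408953.
  rho(2) = -0.523 / 1.408953 = -0.3712.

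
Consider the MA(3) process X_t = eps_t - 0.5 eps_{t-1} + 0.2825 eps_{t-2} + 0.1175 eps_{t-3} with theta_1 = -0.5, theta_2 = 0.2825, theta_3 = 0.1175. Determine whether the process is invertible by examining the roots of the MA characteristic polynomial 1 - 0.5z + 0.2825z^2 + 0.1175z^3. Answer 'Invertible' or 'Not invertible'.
\text{Invertible}

The MA(q) characteristic polynomial is P(z) = 1 - 0.5z + 0.2825z^2 + 0.1175z^3.
Invertibility requires all roots to lie outside the unit circle, i.e. |z| > 1 for every root.
Degree 3: look for a simple real root z0 first, then factor out (1 - z/z0) and solve the remaining quadratic.
Testing z0 = -4: P(-4) = 1 + (-0.5)(-4) + (0.2825)(-4)^2 + (0.1175)(-4)^3
  = 1 + (2) + (4.52) + (-7.52) = 0.  So z_0 = -4 is a root, |z_0| = 4.
Divide out the factor (1 + 0.25 z) = (1 - z/z0) (since 1/z0 = -0.25):
  P(z) = (1 + 0.25 z)(1 + (-0.75) z + (0.47) z^2)
  [check: z-coef -0.75 - (-0.25) = -0.5; z^2-coef 0.47 - (-0.25)(-0.75) = 0.2825; z^3-coef -(-0.25)(0.47) = 0.1175.]
Remaining roots from the quadratic factor 1 + (-0.75) z + (0.47) z^2:
  Set 1 + (-0.75) z + (0.47) z^2 = 0, i.e. a z^2 + b z + c = 0 with a = 0.47, b = -0.75, c = 1.
  Discriminant D = b^2 - 4ac = (-0.75)^2 - 4*(0.47)*1 = 0.5625 - (1.88) = -1.3175.
  D < 0, so the roots are the complex-conjugate pair z = (-b +/- i sqrt(-D)) / (2a) = 0.7979 +/- 1.2211i.
  For a conjugate pair |z|^2 = z * conj(z) = (product of roots) = c/a = 1/(0.47) = 2.12766, so |z| = sqrt(2.12766) = 1.4586 for both roots.
Moduli of all roots: 4.0000, 1.4586, 1.4586.
All moduli strictly greater than 1? Yes.
Verdict: Invertible.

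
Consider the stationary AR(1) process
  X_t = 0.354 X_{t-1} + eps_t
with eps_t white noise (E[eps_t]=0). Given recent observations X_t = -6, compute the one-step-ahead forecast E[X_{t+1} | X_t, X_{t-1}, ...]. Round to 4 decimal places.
E[X_{t+1} \mid \mathcal F_t] = -2.1240

For an AR(p) model X_t = c + sum_i phi_i X_{t-i} + eps_t, the
one-step-ahead conditional mean is
  E[X_{t+1} | X_t, ...] = c + sum_i phi_i X_{t+1-i}.
Substitute known values:
  E[X_{t+1} | ...] = (0.354) * (-6)
                   = -2.1240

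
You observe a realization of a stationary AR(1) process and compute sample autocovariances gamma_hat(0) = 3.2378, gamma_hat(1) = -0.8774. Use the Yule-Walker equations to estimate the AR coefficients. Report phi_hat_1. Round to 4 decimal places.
\hat\phi_{1} = -0.2710

The Yule-Walker equations for an AR(p) process read, in matrix form,
  Gamma_p phi = r_p,   with   (Gamma_p)_{ij} = gamma(|i - j|),
                       (r_p)_i = gamma(i),   i,j = 1..p.
Substitute the sample gammas (Toeplitz matrix and right-hand side of size 1):
  Gamma_p = [[3.2378]]
  r_p     = [-0.8774]
With p = 1 this is the single equation gamma(0) phi_1 = gamma(1):
  phi_hat_1 = gamma(1) / gamma(0) = -0.8774 / 3.2378 = -0.2710.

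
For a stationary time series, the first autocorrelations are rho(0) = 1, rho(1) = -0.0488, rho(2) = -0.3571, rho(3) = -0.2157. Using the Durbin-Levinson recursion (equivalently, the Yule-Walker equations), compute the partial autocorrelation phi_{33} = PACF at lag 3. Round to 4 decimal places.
\phi_{33} = -0.2960

The PACF at lag k is phi_{kk}, the last component of the solution
to the Yule-Walker system G_k phi = r_k where
  (G_k)_{ij} = rho(|i - j|), (r_k)_i = rho(i), i,j = 1..k.
Equivalently, Durbin-Levinson gives phi_{kk} iteratively:
  phi_{11} = rho(1)
  phi_{kk} = [rho(k) - sum_{j=1..k-1} phi_{k-1,j} rho(k-j)]
            / [1 - sum_{j=1..k-1} phi_{k-1,j} rho(j)],
  phi_{k,j} = phi_{k-1,j} - phi_{kk} phi_{k-1,k-j},  j = 1..k-1.
Step k = 1:
  phi_11 = rho(1) = -0.0488.
Step k = 2:
  phi_22 = [rho(2) - phi_11 rho(1)] / [1 - phi_11 rho(1)] = [-0.3571 - (-0.0488)(-0.0488)] / [1 - (-0.0488)(-0.0488)]
         = -0.35948144 / 0.99761856 = -0.36034.
  Update: phi_21 = phi_11 - phi_22 phi_11 = -0.0488 - (-0.36034)(-0.0488) = -0.066385.
Step k = 3:
  phi_33 = [rho(3) - phi_21 rho(2) - phi_22 rho(1)] / [1 - phi_21 rho(1) - phi_22 rho(2)]
    numerator   = -0.2157 - (-0.066385)(-0.3571) - (-0.36034)(-0.0488) = -0.2569905
    denominator = 1 - (-0.066385)(-0.0488) - (-0.36034)(-0.3571) = 0.86808317
  phi_33 = -0.2569905 / 0.86808317 = -0.296.
Therefore phi_{33} = -0.2960.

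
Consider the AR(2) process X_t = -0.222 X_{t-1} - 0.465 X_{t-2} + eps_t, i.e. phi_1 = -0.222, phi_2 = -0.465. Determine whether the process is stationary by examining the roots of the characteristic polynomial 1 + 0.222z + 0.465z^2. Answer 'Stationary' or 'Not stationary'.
\text{Stationary}

The AR(p) characteristic polynomial is P(z) = 1 + 0.222z + 0.465z^2.
Stationarity requires all roots to lie outside the unit circle, i.e. |z| > 1 for every root.
Set 1 + (0.222) z + (0.465) z^2 = 0, i.e. a z^2 + b z + c = 0 with a = 0.465, b = 0.222, c = 1.
Discriminant D = b^2 - 4ac = (0.222)^2 - 4*(0.465)*1 = 0.049284 - (1.86) = -1.810716.
D < 0, so the roots are the complex-conjugate pair z = (-b +/- i sqrt(-D)) / (2a) = -0.2387 +/- 1.4469i.
For a conjugate pair |z|^2 = z * conj(z) = (product of roots) = c/a = 1/(0.465) = 2.150538, so |z| = sqrt(2.150538) = 1.4665 for both roots.
Moduli of all roots: 1.4665, 1.4665.
All moduli strictly greater than 1? Yes.
Verdict: Stationary.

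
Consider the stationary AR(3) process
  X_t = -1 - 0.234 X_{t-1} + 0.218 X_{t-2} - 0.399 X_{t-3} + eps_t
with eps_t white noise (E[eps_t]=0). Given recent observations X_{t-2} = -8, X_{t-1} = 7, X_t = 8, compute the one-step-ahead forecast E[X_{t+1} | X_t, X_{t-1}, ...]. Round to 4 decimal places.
E[X_{t+1} \mid \mathcal F_t] = 1.8460

For an AR(p) model X_t = c + sum_i phi_i X_{t-i} + eps_t, the
one-step-ahead conditional mean is
  E[X_{t+1} | X_t, ...] = c + sum_i phi_i X_{t+1-i}.
Substitute known values:
  E[X_{t+1} | ...] = -1 + (-0.234) * (8) + (0.218) * (7) + (-0.399) * (-8)
                   = 1.8460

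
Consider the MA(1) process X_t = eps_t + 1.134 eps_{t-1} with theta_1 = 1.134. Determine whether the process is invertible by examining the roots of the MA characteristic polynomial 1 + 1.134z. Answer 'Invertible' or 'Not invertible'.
\text{Not invertible}

The MA(q) characteristic polynomial is P(z) = 1 + 1.134z.
Invertibility requires all roots to lie outside the unit circle, i.e. |z| > 1 for every root.
This is linear in z: 1 + (1.134) z = 0  =>  z = -1/(1.134) = -0.881834,  |z| = 0.881834.
Moduli of all roots: 0.8818.
All moduli strictly greater than 1? No.
Verdict: Not invertible.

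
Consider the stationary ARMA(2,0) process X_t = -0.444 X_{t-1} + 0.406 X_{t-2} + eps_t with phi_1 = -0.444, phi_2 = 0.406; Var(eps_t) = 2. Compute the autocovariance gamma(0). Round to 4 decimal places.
\gamma(0) = 5.4268

Multiply the model equation by X_{t-k} and take expectations. With theta_0 = psi_0 = 1 and psi_j the MA(infinity) weights, this gives
  gamma(k) - sum_i phi_i gamma(k-i) = c_k,
  c_k = sigma^2 * sum_{j=k..q} theta_j psi_{j-k}   (c_k = 0 for k > q),
using gamma(-m) = gamma(m).
Pure AR (q = 0): c_0 = sigma^2 = 2, c_k = 0 for k >= 1.
Equations for k = 0, 1, 2 (AR order 2, c_2 = 0):
  (E0) gamma(0) = phi_1 gamma(1) + phi_2 gamma(2) + c_0
  (E1) gamma(1) = phi_1 gamma(0) + phi_2 gamma(1) + c_1
  (E2) gamma(2) = phi_1 gamma(1) + phi_2 gamma(0)
From (E1): gamma(1) = A gamma(0) + B with
  A = phi_1 / (1 - phi_2) = -0.444 / 0.594 = -0.747475,   B = c_1 / (1 - phi_2) = 0 / 0.594 = 0.
Insert (E2) into (E0): gamma(0) (1 - phi_2^2) = phi_1 (1 + phi_2) gamma(1) + c_0.
  phi_1 (1 + phi_2) = (-0.444)(1.406) = -0.624264,   1 - phi_2^2 = 0.835164.
Replace gamma(1) by A gamma(0) + B and collect gamma(0):
  gamma(0) [0.835164 - (-0.624264)(-0.747475)] = c_0 = 2
  gamma(0) * 0.368542 = 2
  gamma(0) = 2 / 0.368542 = 5.426784.
Therefore gamma(0) = 5.4268 (to 4 decimal places).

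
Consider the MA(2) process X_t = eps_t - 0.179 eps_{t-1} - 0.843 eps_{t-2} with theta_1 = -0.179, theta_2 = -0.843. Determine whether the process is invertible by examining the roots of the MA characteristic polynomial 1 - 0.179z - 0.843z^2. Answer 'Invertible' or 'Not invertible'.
\text{Not invertible}

The MA(q) characteristic polynomial is P(z) = 1 - 0.179z - 0.843z^2.
Invertibility requires all roots to lie outside the unit circle, i.e. |z| > 1 for every root.
Set 1 + (-0.179) z + (-0.843) z^2 = 0, i.e. a z^2 + b z + c = 0 with a = -0.843, b = -0.179, c = 1.
Discriminant D = b^2 - 4ac = (-0.179)^2 - 4*(-0.843)*1 = 0.032041 - (-3.372) = 3.404041.
D >= 0, so the roots are real: z = (-b +/- sqrt(D)) / (2a) = (0.179 +/- 1.845004) / (-1.686).
  z_1 = (0.179 + 1.845004) / (-1.686) = -1.2005,   |z_1| = 1.2005.
  z_2 = (0.179 - 1.845004) / (-1.686) = 0.9881,   |z_2| = 0.9881.
Moduli of all roots: 1.2005, 0.9881.
All moduli strictly greater than 1? No.
Verdict: Not invertible.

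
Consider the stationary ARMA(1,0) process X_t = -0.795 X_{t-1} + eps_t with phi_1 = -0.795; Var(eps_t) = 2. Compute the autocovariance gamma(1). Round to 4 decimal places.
\gamma(1) = -4.3209

Multiply the model equation by X_{t-k} and take expectations. With theta_0 = psi_0 = 1 and psi_j the MA(infinity) weights, this gives
  gamma(k) - sum_i phi_i gamma(k-i) = c_k,
  c_k = sigma^2 * sum_{j=k..q} theta_j psi_{j-k}   (c_k = 0 for k > q),
using gamma(-m) = gamma(m).
Pure AR (q = 0): c_0 = sigma^2 = 2, c_k = 0 for k >= 1.
Equations for k = 0 and k = 1 (AR order 1):
  gamma(0) = phi_1 gamma(1) + c_0
  gamma(1) = phi_1 gamma(0) + c_1
Substituting the second into the first: gamma(0) (1 - phi_1^2) = c_0 + phi_1 c_1, so
  gamma(0) = c_0 / (1 - phi_1^2) = 2 / (1 - (-0.795)^2) = 2 / 0.367975 = 5.435152.
  gamma(1) = phi_1 gamma(0) = (-0.795)(5.435152) = -4.320946.
Therefore gamma(1) = -4.3209 (to 4 decimal places).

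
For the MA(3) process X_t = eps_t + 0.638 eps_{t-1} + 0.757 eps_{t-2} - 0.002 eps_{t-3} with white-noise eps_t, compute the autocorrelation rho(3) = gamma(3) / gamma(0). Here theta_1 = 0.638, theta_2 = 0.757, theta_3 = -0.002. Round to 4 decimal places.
\rho(3) = -0.0010

For an MA(q) process with theta_0 = 1, the autocovariance is
  gamma(k) = sigma^2 * sum_{i=0..q-k} theta_i * theta_{i+k},
and rho(k) = gamma(k) / gamma(0). Sigma^2 cancels.
  numerator   = (1)*(-0.002) = -0.002.
  denominator = (1)^2 + (0.638)^2 + (0.757)^2 + (-0.002)^2 = 1.980097.
  rho(3) = -0.002 / 1.980097 = -0.0010.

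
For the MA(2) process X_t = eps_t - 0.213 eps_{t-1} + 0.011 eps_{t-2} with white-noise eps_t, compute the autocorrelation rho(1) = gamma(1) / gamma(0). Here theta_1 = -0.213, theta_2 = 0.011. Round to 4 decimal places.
\rho(1) = -0.2060

For an MA(q) process with theta_0 = 1, the autocovariance is
  gamma(k) = sigma^2 * sum_{i=0..q-k} theta_i * theta_{i+k},
and rho(k) = gamma(k) / gamma(0). Sigma^2 cancels.
  numerator   = (1)*(-0.213) + (-0.213)*(0.011) = -0.215343.
  denominator = (1)^2 + (-0.213)^2 + (0.011)^2 = 1.04549.
  rho(1) = -0.215343 / 1.04549 = -0.2060.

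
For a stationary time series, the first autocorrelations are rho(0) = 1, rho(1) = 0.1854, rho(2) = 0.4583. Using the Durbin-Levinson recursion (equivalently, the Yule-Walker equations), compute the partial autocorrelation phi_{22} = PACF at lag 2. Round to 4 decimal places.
\phi_{22} = 0.4390

The PACF at lag k is phi_{kk}, the last component of the solution
to the Yule-Walker system G_k phi = r_k where
  (G_k)_{ij} = rho(|i - j|), (r_k)_i = rho(i), i,j = 1..k.
Equivalently, Durbin-Levinson gives phi_{kk} iteratively:
  phi_{11} = rho(1)
  phi_{kk} = [rho(k) - sum_{j=1..k-1} phi_{k-1,j} rho(k-j)]
            / [1 - sum_{j=1..k-1} phi_{k-1,j} rho(j)],
  phi_{k,j} = phi_{k-1,j} - phi_{kk} phi_{k-1,k-j},  j = 1..k-1.
Step k = 1:
  phi_11 = rho(1) = 0.1854.
Step k = 2:
  phi_22 = [rho(2) - phi_11 rho(1)] / [1 - phi_11 rho(1)] = [0.4583 - (0.1854)(0.1854)] / [1 - (0.1854)(0.1854)]
         = 0.42392684 / 0.96562684 = 0.439.
Therefore phi_{22} = 0.4390.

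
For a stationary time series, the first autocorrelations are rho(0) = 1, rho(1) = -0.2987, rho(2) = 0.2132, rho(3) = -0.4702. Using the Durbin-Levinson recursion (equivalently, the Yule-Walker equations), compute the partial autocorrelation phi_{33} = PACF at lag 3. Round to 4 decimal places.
\phi_{33} = -0.4190

The PACF at lag k is phi_{kk}, the last component of the solution
to the Yule-Walker system G_k phi = r_k where
  (G_k)_{ij} = rho(|i - j|), (r_k)_i = rho(i), i,j = 1..k.
Equivalently, Durbin-Levinson gives phi_{kk} iteratively:
  phi_{11} = rho(1)
  phi_{kk} = [rho(k) - sum_{j=1..k-1} phi_{k-1,j} rho(k-j)]
            / [1 - sum_{j=1..k-1} phi_{k-1,j} rho(j)],
  phi_{k,j} = phi_{k-1,j} - phi_{kk} phi_{k-1,k-j},  j = 1..k-1.
Step k = 1:
  phi_11 = rho(1) = -0.2987.
Step k = 2:
  phi_22 = [rho(2) - phi_11 rho(1)] / [1 - phi_11 rho(1)] = [0.2132 - (-0.2987)(-0.2987)] / [1 - (-0.2987)(-0.2987)]
         = 0.12397831 / 0.91077831 = 0.136123.
  Update: phi_21 = phi_11 - phi_22 phi_11 = -0.2987 - (0.136123)(-0.2987) = -0.25804.
Step k = 3:
  phi_33 = [rho(3) - phi_21 rho(2) - phi_22 rho(1)] / [1 - phi_21 rho(1) - phi_22 rho(2)]
    numerator   = -0.4702 - (-0.25804)(0.2132) - (0.136123)(-0.2987) = -0.37452581
    denominator = 1 - (-0.25804)(-0.2987) - (0.136123)(0.2132) = 0.89390195
  phi_33 = -0.37452581 / 0.89390195 = -0.419.
Therefore phi_{33} = -0.4190.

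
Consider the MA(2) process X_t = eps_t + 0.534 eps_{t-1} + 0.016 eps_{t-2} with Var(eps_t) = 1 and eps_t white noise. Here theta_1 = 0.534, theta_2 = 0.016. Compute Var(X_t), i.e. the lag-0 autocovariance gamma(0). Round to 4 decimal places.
\gamma(0) = 1.2854

For an MA(q) process X_t = eps_t + sum_i theta_i eps_{t-i} with
Var(eps_t) = sigma^2, the variance is
  gamma(0) = sigma^2 * (1 + sum_i theta_i^2).
  sum_i theta_i^2 = (0.534)^2 + (0.016)^2 = 0.285156 + 0.000256 = 0.285412.
  gamma(0) = 1 * (1 + 0.285412) = 1 * 1.285412 = 1.285412, which rounds to 1.2854.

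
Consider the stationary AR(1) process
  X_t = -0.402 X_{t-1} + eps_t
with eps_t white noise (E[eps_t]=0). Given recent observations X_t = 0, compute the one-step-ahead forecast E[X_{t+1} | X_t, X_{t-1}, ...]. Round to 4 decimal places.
E[X_{t+1} \mid \mathcal F_t] = 0.0000

For an AR(p) model X_t = c + sum_i phi_i X_{t-i} + eps_t, the
one-step-ahead conditional mean is
  E[X_{t+1} | X_t, ...] = c + sum_i phi_i X_{t+1-i}.
Substitute known values:
  E[X_{t+1} | ...] = (-0.402) * (0)
                   = 0.0000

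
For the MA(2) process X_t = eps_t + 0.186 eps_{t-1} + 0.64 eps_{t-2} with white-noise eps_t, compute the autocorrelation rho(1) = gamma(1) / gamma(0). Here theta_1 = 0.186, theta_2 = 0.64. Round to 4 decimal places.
\rho(1) = 0.2112

For an MA(q) process with theta_0 = 1, the autocovariance is
  gamma(k) = sigma^2 * sum_{i=0..q-k} theta_i * theta_{i+k},
and rho(k) = gamma(k) / gamma(0). Sigma^2 cancels.
  numerator   = (1)*(0.186) + (0.186)*(0.64) = 0.30504.
  denominator = (1)^2 + (0.186)^2 + (0.64)^2 = 1.444196.
  rho(1) = 0.30504 / 1.444196 = 0.2112.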